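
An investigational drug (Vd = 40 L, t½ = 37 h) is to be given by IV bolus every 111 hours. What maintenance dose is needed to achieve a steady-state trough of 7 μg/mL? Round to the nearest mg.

τ/t½ = 111/37 ≈ 3, so f = (1/2)^(111/37) ≈ 0.125000.
Cmin,ss = (D/Vd)·f/(1−f), so D = Cmin,ss·Vd·(1−f)/f.
D = 7 × 40 × (1−f)/f ≈ 7 × 40 × 7.00000 ≈ 1960.00 mg.

1960 mg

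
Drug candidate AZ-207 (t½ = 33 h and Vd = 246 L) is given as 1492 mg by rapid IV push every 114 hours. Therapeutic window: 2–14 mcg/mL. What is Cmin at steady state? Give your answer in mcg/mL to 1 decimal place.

τ/t½ = 114/33 ≈ 3.4545, so fraction remaining f = (1/2)^(114/33) ≈ 0.0912.
Single-dose peak C₀ = D/Vd = 1492/246 ≈ 6.065 mcg/mL.
Steady-state trough Cmin,ss = C₀·f/(1−f) ≈ 6.065 × 0.0912/0.9088 ≈ 0.609 mcg/mL.
Trough 0.6 mcg/mL vs MEC 2 mcg/mL: subtherapeutic.

0.6 mcg/mL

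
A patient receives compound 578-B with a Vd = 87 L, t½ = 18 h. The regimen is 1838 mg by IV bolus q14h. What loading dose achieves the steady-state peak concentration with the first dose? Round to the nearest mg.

4410 mg

f = (1/2)^(14/18) ≈ 0.583265; accumulation ratio R = 1/(1−f) ≈ 2.39961.
Loading dose to hit Cmax,ss on first dose: D_load = D_maint·R ≈ 1838 × 2.39961 ≈ 4410.48 mg.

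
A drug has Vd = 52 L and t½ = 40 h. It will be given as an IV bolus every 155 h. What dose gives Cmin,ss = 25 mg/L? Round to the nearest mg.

τ/t½ = 155/40 ≈ 3.875, so f = (1/2)^(155/40) ≈ 0.068157.
Cmin,ss = (D/Vd)·f/(1−f), so D = Cmin,ss·Vd·(1−f)/f.
D = 25 × 52 × (1−f)/f ≈ 25 × 52 × 13.67201 ≈ 17773.61 mg.

17774 mg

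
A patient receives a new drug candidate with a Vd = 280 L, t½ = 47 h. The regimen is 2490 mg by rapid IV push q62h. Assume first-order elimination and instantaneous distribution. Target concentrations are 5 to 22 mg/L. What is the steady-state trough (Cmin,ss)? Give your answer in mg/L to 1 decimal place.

5.9 mg/L

k = ln2/t½ = ln2/47 ≈ 0.014748 h⁻¹; fraction remaining f = e^(−kτ) = e^(−0.014748×62) ≈ 0.4008.
Each bolus raises the concentration by D/Vd = 2490/280 ≈ 8.893 mg/L.
Steady-state trough Cmin,ss = C₀·f/(1−f) ≈ 8.893 × 0.4008/0.5992 ≈ 5.948 mg/L.
Trough 5.9 mg/L vs MEC 5 mg/L: adequate.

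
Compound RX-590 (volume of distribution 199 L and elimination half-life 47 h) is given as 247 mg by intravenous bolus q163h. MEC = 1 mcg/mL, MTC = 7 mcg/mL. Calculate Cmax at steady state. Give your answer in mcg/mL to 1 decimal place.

1.4 mcg/mL

k = ln2/t½ = ln2/47 ≈ 0.014748 h⁻¹; fraction remaining f = e^(−kτ) = e^(−0.014748×163) ≈ 0.0904.
Accumulation ratio R = 1/(1 − f) ≈ 1/0.9096 ≈ 1.0994.
Single-dose peak C₀ = D/Vd = 247/199 ≈ 1.241 mcg/mL.
Cmax,ss = C₀/(1 − f) ≈ 1.241/0.9096 ≈ 1.364 mcg/mL.
Peak 1.4 mcg/mL vs MTC 7 mcg/mL: below toxic threshold.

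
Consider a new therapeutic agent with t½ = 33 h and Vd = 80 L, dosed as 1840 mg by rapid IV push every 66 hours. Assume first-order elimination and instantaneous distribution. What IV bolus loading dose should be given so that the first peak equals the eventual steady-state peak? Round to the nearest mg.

f = (1/2)^(66/33) ≈ 0.250000; accumulation ratio R = 1/(1−f) ≈ 1.33333.
Loading dose to hit Cmax,ss on first dose: D_load = D_maint·R ≈ 1840 × 1.33333 ≈ 2453.33 mg.

2453 mg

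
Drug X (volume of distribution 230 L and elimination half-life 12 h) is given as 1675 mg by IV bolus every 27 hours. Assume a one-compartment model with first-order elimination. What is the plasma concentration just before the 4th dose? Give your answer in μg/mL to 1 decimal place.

1.9 μg/mL

f = (1/2)^(τ/t½) = (1/2)^(27/12) ≈ 0.2102.
C₀ = D/Vd = 1675/230 ≈ 7.283 μg/mL.
Before the 4th dose, 3 doses have been given. Superposition: Cmin = C₀·(f + f² + … + f^3).
≈ 7.283 × (0.2102 + 0.0442 + 0.0093) ≈ 7.283 × 0.2637 ≈ 1.921 μg/mL.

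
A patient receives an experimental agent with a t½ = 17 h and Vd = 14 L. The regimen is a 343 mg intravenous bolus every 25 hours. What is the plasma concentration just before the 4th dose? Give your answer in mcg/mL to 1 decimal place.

f = (1/2)^(τ/t½) = (1/2)^(25/17) ≈ 0.3608.
C₀ = D/Vd = 343/14 ≈ 24.500 mcg/mL.
Before the 4th dose, 3 doses have been given. Superposition: Cmin = C₀·(f + f² + … + f^3).
≈ 24.500 × (0.3608 + 0.1302 + 0.0470) ≈ 24.500 × 0.5380 ≈ 13.181 mcg/mL.

13.2 mcg/mL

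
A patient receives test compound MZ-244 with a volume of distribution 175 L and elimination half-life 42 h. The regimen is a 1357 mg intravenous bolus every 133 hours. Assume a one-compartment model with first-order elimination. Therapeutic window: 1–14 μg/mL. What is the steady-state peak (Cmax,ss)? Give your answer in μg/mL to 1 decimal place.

8.7 μg/mL

k = ln2/t½ = ln2/42 ≈ 0.016504 h⁻¹; fraction remaining f = e^(−kτ) = e^(−0.016504×133) ≈ 0.1114.
At steady state, accumulation factor R = 1/(1 − e^(−kτ)) ≈ 1.1254.
Single-dose peak C₀ = D/Vd = 1357/175 ≈ 7.754 μg/mL.
Steady-state peak Cmax,ss = C₀·R ≈ 7.754 × 1.1254 ≈ 8.726 μg/mL.
Peak 8.7 μg/mL vs MTC 14 μg/mL: below toxic threshold.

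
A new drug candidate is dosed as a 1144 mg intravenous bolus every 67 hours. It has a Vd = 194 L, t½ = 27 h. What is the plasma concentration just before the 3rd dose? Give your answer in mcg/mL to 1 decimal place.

f = (1/2)^(τ/t½) = (1/2)^(67/27) ≈ 0.1791.
C₀ = D/Vd = 1144/194 ≈ 5.897 mcg/mL.
Before the 3rd dose, 2 doses have been given. Superposition: Cmin = C₀·(f + f²).
≈ 5.897 × (0.1791 + 0.0321) ≈ 5.897 × 0.2112 ≈ 1.245 mcg/mL.

1.2 mcg/mL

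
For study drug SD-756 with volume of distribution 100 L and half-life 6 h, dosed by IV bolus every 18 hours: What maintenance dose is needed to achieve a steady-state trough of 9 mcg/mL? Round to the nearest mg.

6300 mg

τ/t½ = 18/6 ≈ 3, so f = (1/2)^(18/6) ≈ 0.125000.
Cmin,ss = (D/Vd)·f/(1−f), so D = Cmin,ss·Vd·(1−f)/f.
D = 9 × 100 × (1−f)/f ≈ 9 × 100 × 7.00000 ≈ 6300.00 mg.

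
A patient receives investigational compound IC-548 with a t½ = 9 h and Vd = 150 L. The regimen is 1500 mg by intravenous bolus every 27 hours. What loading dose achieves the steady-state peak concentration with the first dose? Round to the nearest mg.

f = (1/2)^(27/9) ≈ 0.125000; accumulation ratio R = 1/(1−f) ≈ 1.14286.
Loading dose to hit Cmax,ss on first dose: D_load = D_maint·R ≈ 1500 × 1.14286 ≈ 1714.29 mg.

1714 mg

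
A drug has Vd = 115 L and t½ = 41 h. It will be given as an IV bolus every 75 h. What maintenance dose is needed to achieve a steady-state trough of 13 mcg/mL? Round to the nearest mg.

τ/t½ = 75/41 ≈ 1.8293, so f = (1/2)^(75/41) ≈ 0.281407.
Cmin,ss = (D/Vd)·f/(1−f), so D = Cmin,ss·Vd·(1−f)/f.
D = 13 × 115 × (1−f)/f ≈ 13 × 115 × 2.55357 ≈ 3817.59 mg.

3818 mg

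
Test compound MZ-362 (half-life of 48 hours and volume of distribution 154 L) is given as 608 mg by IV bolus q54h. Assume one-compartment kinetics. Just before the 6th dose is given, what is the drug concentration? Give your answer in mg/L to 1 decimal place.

3.3 mg/L

f = (1/2)^(τ/t½) = (1/2)^(54/48) ≈ 0.4585.
C₀ = D/Vd = 608/154 ≈ 3.948 mg/L.
Before the 6th dose, 5 doses have been given. Superposition: Cmin = C₀·(f + f² + … + f^5).
≈ 3.948 × (0.4585 + 0.2102 + 0.0964 + 0.0442 + 0.0203) ≈ 3.948 × 0.8296 ≈ 3.275 mg/L.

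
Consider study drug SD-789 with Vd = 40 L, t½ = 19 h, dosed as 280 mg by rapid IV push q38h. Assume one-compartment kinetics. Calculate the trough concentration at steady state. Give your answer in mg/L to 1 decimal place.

2.3 mg/L

The dosing interval is 2 half-lives, so f = 2^(−2) = 0.25.
At steady state, R = 1/(1 − 0.25) = 4/3.
Single-dose peak C₀ = D/Vd = 280/40 = 7 mg/L.
Steady-state peak Cmax,ss = C₀·R = 7 × 4/3 ≈ 9.333 mg/L.
Steady-state trough Cmin,ss = Cmax,ss·f ≈ 9.333 × 0.25 ≈ 2.333 mg/L.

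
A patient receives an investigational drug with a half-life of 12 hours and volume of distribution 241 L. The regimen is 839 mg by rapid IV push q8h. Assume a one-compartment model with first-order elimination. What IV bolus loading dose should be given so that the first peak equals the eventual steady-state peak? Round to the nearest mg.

f = (1/2)^(8/12) ≈ 0.629961; accumulation ratio R = 1/(1−f) ≈ 2.70242.
Loading dose to hit Cmax,ss on first dose: D_load = D_maint·R ≈ 839 × 2.70242 ≈ 2267.33 mg.

2267 mg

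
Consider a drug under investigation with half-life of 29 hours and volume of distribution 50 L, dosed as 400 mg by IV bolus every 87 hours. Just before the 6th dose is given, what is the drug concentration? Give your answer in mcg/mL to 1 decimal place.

f = (1/2)^(τ/t½) = (1/2)^(87/29) ≈ 0.1250.
C₀ = D/Vd = 400/50 ≈ 8.000 mcg/mL.
Before the 6th dose, 5 doses have been given. Superposition: Cmin = C₀·(f + f² + … + f^5).
≈ 8.000 × (0.1250 + 0.0156 + 0.0020 + 0.0002 + 0.0000) ≈ 8.000 × 0.1428 ≈ 1.142 mcg/mL.

1.1 mcg/mL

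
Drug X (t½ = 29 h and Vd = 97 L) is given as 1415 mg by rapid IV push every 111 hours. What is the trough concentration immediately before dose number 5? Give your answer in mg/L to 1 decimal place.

1.1 mg/L

f = (1/2)^(τ/t½) = (1/2)^(111/29) ≈ 0.0704.
C₀ = D/Vd = 1415/97 ≈ 14.588 mg/L.
Before the 5th dose, 4 doses have been given. Superposition: Cmin = C₀·(f + f² + … + f^4).
≈ 14.588 × (0.0704 + 0.0050 + 0.0003 + 0.0000) ≈ 14.588 × 0.0757 ≈ 1.104 mg/L.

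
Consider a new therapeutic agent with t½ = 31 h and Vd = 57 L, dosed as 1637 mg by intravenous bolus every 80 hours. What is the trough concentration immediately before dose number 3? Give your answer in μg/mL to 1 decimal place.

f = (1/2)^(τ/t½) = (1/2)^(80/31) ≈ 0.1672.
C₀ = D/Vd = 1637/57 ≈ 28.719 μg/mL.
Before the 3rd dose, 2 doses have been given. Superposition: Cmin = C₀·(f + f²).
≈ 28.719 × (0.1672 + 0.0280) ≈ 28.719 × 0.1952 ≈ 5.606 μg/mL.

5.6 μg/mL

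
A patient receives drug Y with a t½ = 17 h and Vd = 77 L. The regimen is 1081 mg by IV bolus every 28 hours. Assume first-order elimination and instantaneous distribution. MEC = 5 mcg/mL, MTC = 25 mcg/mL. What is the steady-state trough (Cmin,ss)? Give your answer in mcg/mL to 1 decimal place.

6.6 mcg/mL

k = ln2/t½ = ln2/17 ≈ 0.040773 h⁻¹; fraction remaining f = e^(−kτ) = e^(−0.040773×28) ≈ 0.3193.
Accumulation ratio R = 1/(1 − f) ≈ 1/0.6807 ≈ 1.4691.
Single-dose peak C₀ = D/Vd = 1081/77 ≈ 14.039 mcg/mL.
Steady-state peak Cmax,ss = C₀·R ≈ 14.039 × 1.4691 ≈ 20.625 mcg/mL.
Steady-state trough Cmin,ss = Cmax,ss·f ≈ 20.625 × 0.3193 ≈ 6.586 mcg/mL.
Trough 6.6 mcg/mL vs MEC 5 mcg/mL: adequate.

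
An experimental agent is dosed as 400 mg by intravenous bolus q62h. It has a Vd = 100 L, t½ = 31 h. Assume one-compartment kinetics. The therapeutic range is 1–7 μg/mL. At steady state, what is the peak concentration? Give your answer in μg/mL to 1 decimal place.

5.3 μg/mL

The dosing interval is 2 half-lives, so f = 2^(−2) = 0.25.
At steady state, R = 1/(1 − 0.25) = 4/3.
Single-dose peak C₀ = D/Vd = 400/100 = 4 μg/mL.
Steady-state peak Cmax,ss = C₀·R = 4 × 4/3 ≈ 5.333 μg/mL.
Peak 5.3 μg/mL vs MTC 7 μg/mL: below toxic threshold.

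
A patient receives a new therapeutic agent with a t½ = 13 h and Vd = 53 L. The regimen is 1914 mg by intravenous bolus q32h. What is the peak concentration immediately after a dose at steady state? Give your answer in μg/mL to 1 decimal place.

Over one 32-h interval, 32/13 ≈ 2.4615 half-lives elapse, leaving f ≈ 0.1816 of each dose.
At steady state, accumulation factor R = 1/(1 − e^(−kτ)) ≈ 1.2219.
Single-dose peak C₀ = D/Vd = 1914/53 ≈ 36.113 μg/mL.
Cmax,ss = C₀/(1 − f) ≈ 36.113/0.8184 ≈ 44.126 μg/mL.

44.1 μg/mL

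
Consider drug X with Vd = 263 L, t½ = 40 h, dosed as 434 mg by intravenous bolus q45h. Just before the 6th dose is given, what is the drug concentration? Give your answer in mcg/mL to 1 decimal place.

1.4 mcg/mL

f = (1/2)^(τ/t½) = (1/2)^(45/40) ≈ 0.4585.
C₀ = D/Vd = 434/263 ≈ 1.650 mcg/mL.
Before the 6th dose, 5 doses have been given. Superposition: Cmin = C₀·(f + f² + … + f^5).
≈ 1.650 × (0.4585 + 0.2102 + 0.0964 + 0.0442 + 0.0203) ≈ 1.650 × 0.8296 ≈ 1.369 mcg/mL.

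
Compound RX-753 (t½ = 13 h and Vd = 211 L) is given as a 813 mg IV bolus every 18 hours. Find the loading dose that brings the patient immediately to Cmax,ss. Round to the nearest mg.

1318 mg

f = (1/2)^(18/13) ≈ 0.382992; accumulation ratio R = 1/(1−f) ≈ 1.62072.
Loading dose to hit Cmax,ss on first dose: D_load = D_maint·R ≈ 813 × 1.62072 ≈ 1317.65 mg.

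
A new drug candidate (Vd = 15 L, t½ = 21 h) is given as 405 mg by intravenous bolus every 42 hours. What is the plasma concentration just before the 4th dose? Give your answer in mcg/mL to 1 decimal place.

f = (1/2)^(τ/t½) = (1/2)^(42/21) ≈ 0.2500.
C₀ = D/Vd = 405/15 ≈ 27.000 mcg/mL.
Before the 4th dose, 3 doses have been given. Superposition: Cmin = C₀·(f + f² + … + f^3).
≈ 27.000 × (0.2500 + 0.0625 + 0.0156) ≈ 27.000 × 0.3281 ≈ 8.859 mcg/mL.

8.9 mcg/mL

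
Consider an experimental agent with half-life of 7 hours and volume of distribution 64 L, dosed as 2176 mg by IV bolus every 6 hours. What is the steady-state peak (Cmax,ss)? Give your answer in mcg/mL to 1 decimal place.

k = ln2/t½ = ln2/7 ≈ 0.099021 h⁻¹; fraction remaining f = e^(−kτ) = e^(−0.099021×6) ≈ 0.5520.
At steady state, accumulation factor R = 1/(1 − e^(−kτ)) ≈ 2.2321.
Each bolus raises the concentration by D/Vd = 2176/64 ≈ 34.000 mcg/mL.
Steady-state peak Cmax,ss = C₀·R ≈ 34.000 × 2.2321 ≈ 75.891 mcg/mL.

75.9 mcg/mL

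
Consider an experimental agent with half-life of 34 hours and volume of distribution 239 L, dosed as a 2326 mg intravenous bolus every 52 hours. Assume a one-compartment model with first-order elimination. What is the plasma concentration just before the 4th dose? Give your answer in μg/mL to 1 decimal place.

4.9 μg/mL

f = (1/2)^(τ/t½) = (1/2)^(52/34) ≈ 0.3464.
C₀ = D/Vd = 2326/239 ≈ 9.732 μg/mL.
Before the 4th dose, 3 doses have been given. Superposition: Cmin = C₀·(f + f² + … + f^3).
≈ 9.732 × (0.3464 + 0.1200 + 0.0416) ≈ 9.732 × 0.5080 ≈ 4.944 μg/mL.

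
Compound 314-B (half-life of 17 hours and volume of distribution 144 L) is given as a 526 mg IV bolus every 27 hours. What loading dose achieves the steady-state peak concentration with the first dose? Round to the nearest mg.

788 mg

f = (1/2)^(27/17) ≈ 0.332578; accumulation ratio R = 1/(1−f) ≈ 1.49830.
Loading dose to hit Cmax,ss on first dose: D_load = D_maint·R ≈ 526 × 1.49830 ≈ 788.11 mg.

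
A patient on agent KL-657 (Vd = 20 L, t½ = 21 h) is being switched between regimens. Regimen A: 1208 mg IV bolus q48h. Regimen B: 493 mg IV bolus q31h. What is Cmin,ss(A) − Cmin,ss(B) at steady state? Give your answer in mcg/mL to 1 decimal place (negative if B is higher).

Regimen A: f = (1/2)^(48/21) ≈ 0.2051; Cmin,ss = (1208/20)·f/(1−f) ≈ 15.584 mcg/mL.
Regimen B: f = (1/2)^(31/21) ≈ 0.3594; Cmin,ss = (493/20)·f/(1−f) ≈ 13.830 mcg/mL.
Difference ≈ 15.584 − 13.830 ≈ 1.754 mcg/mL.

1.8 mcg/mL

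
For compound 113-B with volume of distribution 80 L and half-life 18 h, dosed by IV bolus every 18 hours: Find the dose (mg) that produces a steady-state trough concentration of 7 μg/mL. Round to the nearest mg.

τ/t½ = 18/18 ≈ 1, so f = (1/2)^(18/18) ≈ 0.500000.
Cmin,ss = (D/Vd)·f/(1−f), so D = Cmin,ss·Vd·(1−f)/f.
D = 7 × 80 × (1−f)/f ≈ 7 × 80 × 1.00000 ≈ 560.00 mg.

560 mg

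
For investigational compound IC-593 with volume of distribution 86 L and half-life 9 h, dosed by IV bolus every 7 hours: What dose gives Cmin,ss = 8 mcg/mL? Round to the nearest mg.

492 mg

τ/t½ = 7/9 ≈ 0.77778, so f = (1/2)^(7/9) ≈ 0.583265.
Cmin,ss = (D/Vd)·f/(1−f), so D = Cmin,ss·Vd·(1−f)/f.
D = 8 × 86 × (1−f)/f ≈ 8 × 86 × 0.71449 ≈ 491.57 mg.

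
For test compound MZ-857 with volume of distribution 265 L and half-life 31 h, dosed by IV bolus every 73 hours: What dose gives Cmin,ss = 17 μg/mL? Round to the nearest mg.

τ/t½ = 73/31 ≈ 2.3548, so f = (1/2)^(73/31) ≈ 0.195489.
Cmin,ss = (D/Vd)·f/(1−f), so D = Cmin,ss·Vd·(1−f)/f.
D = 17 × 265 × (1−f)/f ≈ 17 × 265 × 4.11538 ≈ 18539.79 mg.

18540 mg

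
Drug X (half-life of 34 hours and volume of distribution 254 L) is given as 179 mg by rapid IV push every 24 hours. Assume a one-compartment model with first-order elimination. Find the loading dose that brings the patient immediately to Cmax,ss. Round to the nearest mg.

f = (1/2)^(24/34) ≈ 0.613067; accumulation ratio R = 1/(1−f) ≈ 2.58443.
Loading dose to hit Cmax,ss on first dose: D_load = D_maint·R ≈ 179 × 2.58443 ≈ 462.61 mg.

463 mg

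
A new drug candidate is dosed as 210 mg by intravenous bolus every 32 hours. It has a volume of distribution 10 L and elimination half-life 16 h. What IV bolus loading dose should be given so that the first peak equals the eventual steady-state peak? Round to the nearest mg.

f = (1/2)^(32/16) ≈ 0.250000; accumulation ratio R = 1/(1−f) ≈ 1.33333.
Loading dose to hit Cmax,ss on first dose: D_load = D_maint·R ≈ 210 × 1.33333 ≈ 280.00 mg.

280 mg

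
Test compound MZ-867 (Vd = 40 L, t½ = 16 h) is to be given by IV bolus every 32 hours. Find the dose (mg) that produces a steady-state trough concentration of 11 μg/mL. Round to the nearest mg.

1320 mg

τ/t½ = 32/16 ≈ 2, so f = (1/2)^(32/16) ≈ 0.250000.
Cmin,ss = (D/Vd)·f/(1−f), so D = Cmin,ss·Vd·(1−f)/f.
D = 11 × 40 × (1−f)/f ≈ 11 × 40 × 3.00000 ≈ 1320.00 mg.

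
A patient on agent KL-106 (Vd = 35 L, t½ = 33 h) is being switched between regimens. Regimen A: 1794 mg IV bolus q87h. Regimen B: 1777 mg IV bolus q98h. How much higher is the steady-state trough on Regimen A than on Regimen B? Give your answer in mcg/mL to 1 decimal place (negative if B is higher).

2.4 mcg/mL

Regimen A: f = (1/2)^(87/33) ≈ 0.1608; Cmin,ss = (1794/35)·f/(1−f) ≈ 9.821 mcg/mL.
Regimen B: f = (1/2)^(98/33) ≈ 0.1277; Cmin,ss = (1777/35)·f/(1−f) ≈ 7.433 mcg/mL.
Difference ≈ 9.821 − 7.433 ≈ 2.388 mcg/mL.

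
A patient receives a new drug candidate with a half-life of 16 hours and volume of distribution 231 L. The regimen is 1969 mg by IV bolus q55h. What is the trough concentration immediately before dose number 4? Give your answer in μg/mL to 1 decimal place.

0.9 μg/mL

f = (1/2)^(τ/t½) = (1/2)^(55/16) ≈ 0.0923.
C₀ = D/Vd = 1969/231 ≈ 8.524 μg/mL.
Before the 4th dose, 3 doses have been given. Superposition: Cmin = C₀·(f + f² + … + f^3).
≈ 8.524 × (0.0923 + 0.0085 + 0.0008) ≈ 8.524 × 0.1016 ≈ 0.866 μg/mL.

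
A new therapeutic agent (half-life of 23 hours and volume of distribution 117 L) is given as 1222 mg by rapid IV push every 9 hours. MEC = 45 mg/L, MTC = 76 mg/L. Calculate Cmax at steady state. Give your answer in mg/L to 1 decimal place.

Over one 9-h interval, 9/23 ≈ 0.3913 half-lives elapse, leaving f ≈ 0.7624 of each dose.
At steady state, accumulation factor R = 1/(1 − e^(−kτ)) ≈ 4.2088.
Single-dose peak C₀ = D/Vd = 1222/117 ≈ 10.444 mg/L.
Steady-state peak Cmax,ss = C₀·R ≈ 10.444 × 4.2088 ≈ 43.957 mg/L.
Peak 44.0 mg/L vs MTC 76 mg/L: below toxic threshold.

44.0 mg/L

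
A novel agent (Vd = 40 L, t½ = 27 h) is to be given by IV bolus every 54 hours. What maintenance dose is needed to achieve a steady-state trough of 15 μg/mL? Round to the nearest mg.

τ/t½ = 54/27 ≈ 2, so f = (1/2)^(54/27) ≈ 0.250000.
Cmin,ss = (D/Vd)·f/(1−f), so D = Cmin,ss·Vd·(1−f)/f.
D = 15 × 40 × (1−f)/f ≈ 15 × 40 × 3.00000 ≈ 1800.00 mg.

1800 mg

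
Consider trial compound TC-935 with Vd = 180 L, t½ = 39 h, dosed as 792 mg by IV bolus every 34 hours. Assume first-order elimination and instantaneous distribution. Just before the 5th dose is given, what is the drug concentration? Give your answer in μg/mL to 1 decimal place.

f = (1/2)^(τ/t½) = (1/2)^(34/39) ≈ 0.5465.
C₀ = D/Vd = 792/180 ≈ 4.400 μg/mL.
Before the 5th dose, 4 doses have been given. Superposition: Cmin = C₀·(f + f² + … + f^4).
≈ 4.400 × (0.5465 + 0.2987 + 0.1632 + 0.0892) ≈ 4.400 × 1.0976 ≈ 4.829 μg/mL.

4.8 μg/mL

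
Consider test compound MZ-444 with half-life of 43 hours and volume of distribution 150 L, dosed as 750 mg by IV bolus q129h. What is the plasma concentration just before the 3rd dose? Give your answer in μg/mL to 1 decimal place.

f = (1/2)^(τ/t½) = (1/2)^(129/43) ≈ 0.1250.
C₀ = D/Vd = 750/150 ≈ 5.000 μg/mL.
Before the 3rd dose, 2 doses have been given. Superposition: Cmin = C₀·(f + f²).
≈ 5.000 × (0.1250 + 0.0156) ≈ 5.000 × 0.1406 ≈ 0.703 μg/mL.

0.7 μg/mL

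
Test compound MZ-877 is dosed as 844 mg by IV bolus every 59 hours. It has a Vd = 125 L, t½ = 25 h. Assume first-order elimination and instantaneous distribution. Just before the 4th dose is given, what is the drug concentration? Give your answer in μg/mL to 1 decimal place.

f = (1/2)^(τ/t½) = (1/2)^(59/25) ≈ 0.1948.
C₀ = D/Vd = 844/125 ≈ 6.752 μg/mL.
Before the 4th dose, 3 doses have been given. Superposition: Cmin = C₀·(f + f² + … + f^3).
≈ 6.752 × (0.1948 + 0.0379 + 0.0074) ≈ 6.752 × 0.2401 ≈ 1.621 μg/mL.

1.6 μg/mL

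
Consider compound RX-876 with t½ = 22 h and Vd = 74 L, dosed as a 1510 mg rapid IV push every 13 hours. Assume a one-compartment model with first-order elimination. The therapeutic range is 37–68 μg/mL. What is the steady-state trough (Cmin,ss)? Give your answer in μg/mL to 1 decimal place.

40.3 μg/mL

Over one 13-h interval, 13/22 ≈ 0.59091 half-lives elapse, leaving f ≈ 0.6639 of each dose.
Single-dose peak C₀ = D/Vd = 1510/74 ≈ 20.405 μg/mL.
Steady-state trough Cmin,ss = C₀·f/(1−f) ≈ 20.405 × 0.6639/0.3361 ≈ 40.306 μg/mL.
Trough 40.3 μg/mL vs MEC 37 μg/mL: adequate.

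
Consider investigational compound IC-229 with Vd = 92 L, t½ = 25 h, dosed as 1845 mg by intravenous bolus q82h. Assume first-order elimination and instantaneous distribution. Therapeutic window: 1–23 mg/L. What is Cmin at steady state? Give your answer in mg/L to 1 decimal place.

τ/t½ = 82/25 ≈ 3.28, so fraction remaining f = (1/2)^(82/25) ≈ 0.1029.
Accumulation ratio R = 1/(1 − f) ≈ 1/0.8971 ≈ 1.1147.
Each bolus raises the concentration by D/Vd = 1845/92 ≈ 20.054 mg/L.
Cmax,ss = C₀/(1 − f) ≈ 20.054/0.8971 ≈ 22.354 mg/L.
Steady-state trough Cmin,ss = Cmax,ss·f ≈ 22.354 × 0.1029 ≈ 2.300 mg/L.
Trough 2.3 mg/L vs MEC 1 mg/L: adequate.

2.3 mg/L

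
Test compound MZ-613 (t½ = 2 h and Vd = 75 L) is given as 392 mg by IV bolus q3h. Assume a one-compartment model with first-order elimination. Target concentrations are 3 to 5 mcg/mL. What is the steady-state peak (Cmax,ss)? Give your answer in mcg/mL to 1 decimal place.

τ/t½ = 3/2 ≈ 1.5, so fraction remaining f = (1/2)^(3/2) ≈ 0.3536.
Accumulation ratio R = 1/(1 − f) ≈ 1/0.6464 ≈ 1.5470.
Each bolus raises the concentration by D/Vd = 392/75 ≈ 5.227 mcg/mL.
Steady-state peak Cmax,ss = C₀·R ≈ 5.227 × 1.5470 ≈ 8.086 mcg/mL.
Peak 8.1 mcg/mL vs MTC 5 mcg/mL: exceeds toxic threshold.

8.1 mcg/mL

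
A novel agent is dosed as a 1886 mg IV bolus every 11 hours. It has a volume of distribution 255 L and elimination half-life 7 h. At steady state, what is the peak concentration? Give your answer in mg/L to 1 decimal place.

11.1 mg/L

τ/t½ = 11/7 ≈ 1.5714, so fraction remaining f = (1/2)^(11/7) ≈ 0.3365.
Accumulation ratio R = 1/(1 − f) ≈ 1/0.6635 ≈ 1.5072.
Each bolus raises the concentration by D/Vd = 1886/255 ≈ 7.396 mg/L.
Cmax,ss = C₀/(1 − f) ≈ 7.396/0.6635 ≈ 11.147 mg/L.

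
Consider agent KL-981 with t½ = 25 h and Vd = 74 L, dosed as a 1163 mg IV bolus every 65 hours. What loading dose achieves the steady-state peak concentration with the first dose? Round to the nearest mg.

1393 mg

f = (1/2)^(65/25) ≈ 0.164938; accumulation ratio R = 1/(1−f) ≈ 1.19752.
Loading dose to hit Cmax,ss on first dose: D_load = D_maint·R ≈ 1163 × 1.19752 ≈ 1392.72 mg.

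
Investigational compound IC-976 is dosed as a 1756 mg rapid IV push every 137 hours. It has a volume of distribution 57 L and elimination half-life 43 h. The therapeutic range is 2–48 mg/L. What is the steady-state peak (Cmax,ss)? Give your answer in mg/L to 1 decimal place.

τ/t½ = 137/43 ≈ 3.186, so fraction remaining f = (1/2)^(137/43) ≈ 0.1099.
At steady state, accumulation factor R = 1/(1 − e^(−kτ)) ≈ 1.1235.
Single-dose peak C₀ = D/Vd = 1756/57 ≈ 30.807 mg/L.
Steady-state peak Cmax,ss = C₀·R ≈ 30.807 × 1.1235 ≈ 34.612 mg/L.
Peak 34.6 mg/L vs MTC 48 mg/L: below toxic threshold.

34.6 mg/L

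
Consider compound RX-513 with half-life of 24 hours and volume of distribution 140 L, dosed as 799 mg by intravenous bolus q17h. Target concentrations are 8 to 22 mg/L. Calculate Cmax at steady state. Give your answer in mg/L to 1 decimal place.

Over one 17-h interval, 17/24 ≈ 0.70833 half-lives elapse, leaving f ≈ 0.6120 of each dose.
Accumulation ratio R = 1/(1 − f) ≈ 1/0.3880 ≈ 2.5773.
Single-dose peak C₀ = D/Vd = 799/140 ≈ 5.707 mg/L.
Cmax,ss = C₀/(1 − f) ≈ 5.707/0.3880 ≈ 14.709 mg/L.
Peak 14.7 mg/L vs MTC 22 mg/L: below toxic threshold.

14.7 mg/L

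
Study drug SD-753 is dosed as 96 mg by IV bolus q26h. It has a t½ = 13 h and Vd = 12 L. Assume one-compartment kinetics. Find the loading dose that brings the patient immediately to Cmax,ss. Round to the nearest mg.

f = (1/2)^(26/13) ≈ 0.250000; accumulation ratio R = 1/(1−f) ≈ 1.33333.
Loading dose to hit Cmax,ss on first dose: D_load = D_maint·R ≈ 96 × 1.33333 ≈ 128.00 mg.

128 mg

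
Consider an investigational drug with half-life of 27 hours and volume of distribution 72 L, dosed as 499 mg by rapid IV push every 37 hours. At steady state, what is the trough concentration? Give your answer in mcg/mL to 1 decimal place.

k = ln2/t½ = ln2/27 ≈ 0.025672 h⁻¹; fraction remaining f = e^(−kτ) = e^(−0.025672×37) ≈ 0.3868.
Accumulation ratio R = 1/(1 − f) ≈ 1/0.6132 ≈ 1.6308.
Single-dose peak C₀ = D/Vd = 499/72 ≈ 6.931 mcg/mL.
Cmax,ss = C₀/(1 − f) ≈ 6.931/0.6132 ≈ 11.303 mcg/mL.
Steady-state trough Cmin,ss = Cmax,ss·f ≈ 11.303 × 0.3868 ≈ 4.372 mcg/mL.

4.4 mcg/mL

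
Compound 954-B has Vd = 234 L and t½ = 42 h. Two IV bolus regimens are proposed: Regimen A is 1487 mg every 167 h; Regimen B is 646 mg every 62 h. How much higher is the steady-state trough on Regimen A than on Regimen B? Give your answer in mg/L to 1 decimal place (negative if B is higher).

-1.1 mg/L

Regimen A: f = (1/2)^(167/42) ≈ 0.0635; Cmin,ss = (1487/234)·f/(1−f) ≈ 0.431 mg/L.
Regimen B: f = (1/2)^(62/42) ≈ 0.3594; Cmin,ss = (646/234)·f/(1−f) ≈ 1.549 mg/L.
Difference ≈ 0.431 − 1.549 ≈ -1.118 mg/L.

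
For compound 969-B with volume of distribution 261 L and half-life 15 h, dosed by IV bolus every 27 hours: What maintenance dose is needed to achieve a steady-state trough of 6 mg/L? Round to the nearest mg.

3887 mg

τ/t½ = 27/15 ≈ 1.8, so f = (1/2)^(27/15) ≈ 0.287175.
Cmin,ss = (D/Vd)·f/(1−f), so D = Cmin,ss·Vd·(1−f)/f.
D = 6 × 261 × (1−f)/f ≈ 6 × 261 × 2.48220 ≈ 3887.13 mg.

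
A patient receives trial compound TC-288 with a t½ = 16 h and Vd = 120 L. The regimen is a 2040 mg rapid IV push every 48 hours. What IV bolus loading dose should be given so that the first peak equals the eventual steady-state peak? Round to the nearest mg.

f = (1/2)^(48/16) ≈ 0.125000; accumulation ratio R = 1/(1−f) ≈ 1.14286.
Loading dose to hit Cmax,ss on first dose: D_load = D_maint·R ≈ 2040 × 1.14286 ≈ 2331.43 mg.

2331 mg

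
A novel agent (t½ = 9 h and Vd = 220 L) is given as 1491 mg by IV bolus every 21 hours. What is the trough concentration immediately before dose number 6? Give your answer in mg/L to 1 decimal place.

f = (1/2)^(τ/t½) = (1/2)^(21/9) ≈ 0.1984.
C₀ = D/Vd = 1491/220 ≈ 6.777 mg/L.
Before the 6th dose, 5 doses have been given. Superposition: Cmin = C₀·(f + f² + … + f^5).
≈ 6.777 × (0.1984 + 0.0394 + 0.0078 + 0.0015 + 0.0003) ≈ 6.777 × 0.2474 ≈ 1.677 mg/L.

1.7 mg/L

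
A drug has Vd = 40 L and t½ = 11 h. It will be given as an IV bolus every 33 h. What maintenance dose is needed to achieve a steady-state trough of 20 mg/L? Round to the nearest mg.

τ/t½ = 33/11 ≈ 3, so f = (1/2)^(33/11) ≈ 0.125000.
Cmin,ss = (D/Vd)·f/(1−f), so D = Cmin,ss·Vd·(1−f)/f.
D = 20 × 40 × (1−f)/f ≈ 20 × 40 × 7.00000 ≈ 5600.00 mg.

5600 mg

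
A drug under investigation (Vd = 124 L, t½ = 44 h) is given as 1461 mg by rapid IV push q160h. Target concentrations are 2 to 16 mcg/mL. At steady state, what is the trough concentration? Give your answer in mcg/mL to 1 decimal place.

1.0 mcg/mL

k = ln2/t½ = ln2/44 ≈ 0.015753 h⁻¹; fraction remaining f = e^(−kτ) = e^(−0.015753×160) ≈ 0.0804.
Each bolus raises the concentration by D/Vd = 1461/124 ≈ 11.782 mcg/mL.
Steady-state trough Cmin,ss = C₀·f/(1−f) ≈ 11.782 × 0.0804/0.9196 ≈ 1.030 mcg/mL.
Trough 1.0 mcg/mL vs MEC 2 mcg/mL: subtherapeutic.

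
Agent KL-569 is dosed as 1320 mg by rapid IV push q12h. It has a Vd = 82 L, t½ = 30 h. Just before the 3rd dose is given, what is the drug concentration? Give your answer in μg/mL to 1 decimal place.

21.4 μg/mL

f = (1/2)^(τ/t½) = (1/2)^(12/30) ≈ 0.7579.
C₀ = D/Vd = 1320/82 ≈ 16.098 μg/mL.
Before the 3rd dose, 2 doses have been given. Superposition: Cmin = C₀·(f + f²).
≈ 16.098 × (0.7579 + 0.5744) ≈ 16.098 × 1.3323 ≈ 21.447 μg/mL.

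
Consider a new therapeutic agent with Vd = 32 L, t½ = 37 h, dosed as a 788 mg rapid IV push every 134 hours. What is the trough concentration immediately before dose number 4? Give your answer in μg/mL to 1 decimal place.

2.2 μg/mL

f = (1/2)^(τ/t½) = (1/2)^(134/37) ≈ 0.0812.
C₀ = D/Vd = 788/32 ≈ 24.625 μg/mL.
Before the 4th dose, 3 doses have been given. Superposition: Cmin = C₀·(f + f² + … + f^3).
≈ 24.625 × (0.0812 + 0.0066 + 0.0005) ≈ 24.625 × 0.0883 ≈ 2.174 μg/mL.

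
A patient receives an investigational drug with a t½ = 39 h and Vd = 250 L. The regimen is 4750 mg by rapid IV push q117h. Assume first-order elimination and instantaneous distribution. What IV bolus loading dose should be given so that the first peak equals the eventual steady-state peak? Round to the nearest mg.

f = (1/2)^(117/39) ≈ 0.125000; accumulation ratio R = 1/(1−f) ≈ 1.14286.
Loading dose to hit Cmax,ss on first dose: D_load = D_maint·R ≈ 4750 × 1.14286 ≈ 5428.59 mg.

5429 mg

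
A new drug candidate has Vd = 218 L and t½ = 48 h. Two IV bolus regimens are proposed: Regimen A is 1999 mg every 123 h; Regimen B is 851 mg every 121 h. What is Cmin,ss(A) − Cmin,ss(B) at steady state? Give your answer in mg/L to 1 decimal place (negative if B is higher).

1.0 mg/L

Regimen A: f = (1/2)^(123/48) ≈ 0.1693; Cmin,ss = (1999/218)·f/(1−f) ≈ 1.869 mg/L.
Regimen B: f = (1/2)^(121/48) ≈ 0.1742; Cmin,ss = (851/218)·f/(1−f) ≈ 0.823 mg/L.
Difference ≈ 1.869 − 0.823 ≈ 1.046 mg/L.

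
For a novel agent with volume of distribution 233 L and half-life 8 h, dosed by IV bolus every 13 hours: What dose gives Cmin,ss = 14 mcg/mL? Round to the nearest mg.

τ/t½ = 13/8 ≈ 1.625, so f = (1/2)^(13/8) ≈ 0.324210.
Cmin,ss = (D/Vd)·f/(1−f), so D = Cmin,ss·Vd·(1−f)/f.
D = 14 × 233 × (1−f)/f ≈ 14 × 233 × 2.08442 ≈ 6799.38 mg.

6799 mg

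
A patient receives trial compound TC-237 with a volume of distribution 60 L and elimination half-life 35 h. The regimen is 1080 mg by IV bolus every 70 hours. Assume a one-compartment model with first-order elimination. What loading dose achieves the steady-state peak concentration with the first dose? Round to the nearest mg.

f = (1/2)^(70/35) ≈ 0.250000; accumulation ratio R = 1/(1−f) ≈ 1.33333.
Loading dose to hit Cmax,ss on first dose: D_load = D_maint·R ≈ 1080 × 1.33333 ≈ 1440.00 mg.

1440 mg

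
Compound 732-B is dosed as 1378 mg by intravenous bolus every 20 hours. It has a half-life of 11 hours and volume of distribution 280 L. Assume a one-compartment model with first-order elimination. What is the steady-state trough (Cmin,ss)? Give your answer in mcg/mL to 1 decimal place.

1.9 mcg/mL

τ/t½ = 20/11 ≈ 1.8182, so fraction remaining f = (1/2)^(20/11) ≈ 0.2836.
At steady state, accumulation factor R = 1/(1 − e^(−kτ)) ≈ 1.3959.
Each bolus raises the concentration by D/Vd = 1378/280 ≈ 4.921 mcg/mL.
Steady-state peak Cmax,ss = C₀·R ≈ 4.921 × 1.3959 ≈ 6.869 mcg/mL.
Steady-state trough Cmin,ss = Cmax,ss·f ≈ 6.869 × 0.2836 ≈ 1.948 mcg/mL.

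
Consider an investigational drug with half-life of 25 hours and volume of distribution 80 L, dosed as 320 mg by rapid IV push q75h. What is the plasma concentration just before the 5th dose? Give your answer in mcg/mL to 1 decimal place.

0.6 mcg/mL

f = (1/2)^(τ/t½) = (1/2)^(75/25) ≈ 0.1250.
C₀ = D/Vd = 320/80 ≈ 4.000 mcg/mL.
Before the 5th dose, 4 doses have been given. Superposition: Cmin = C₀·(f + f² + … + f^4).
≈ 4.000 × (0.1250 + 0.0156 + 0.0020 + 0.0002) ≈ 4.000 × 0.1428 ≈ 0.571 mcg/mL.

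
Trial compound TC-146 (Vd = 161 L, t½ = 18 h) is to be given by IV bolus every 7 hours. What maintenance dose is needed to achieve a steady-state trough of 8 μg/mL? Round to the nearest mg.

398 mg

τ/t½ = 7/18 ≈ 0.38889, so f = (1/2)^(7/18) ≈ 0.763718.
Cmin,ss = (D/Vd)·f/(1−f), so D = Cmin,ss·Vd·(1−f)/f.
D = 8 × 161 × (1−f)/f ≈ 8 × 161 × 0.30938 ≈ 398.48 mg.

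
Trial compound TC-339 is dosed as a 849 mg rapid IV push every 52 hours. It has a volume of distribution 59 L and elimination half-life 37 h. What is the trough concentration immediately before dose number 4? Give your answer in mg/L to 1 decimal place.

8.3 mg/L

f = (1/2)^(τ/t½) = (1/2)^(52/37) ≈ 0.3775.
C₀ = D/Vd = 849/59 ≈ 14.390 mg/L.
Before the 4th dose, 3 doses have been given. Superposition: Cmin = C₀·(f + f² + … + f^3).
≈ 14.390 × (0.3775 + 0.1425 + 0.0538) ≈ 14.390 × 0.5738 ≈ 8.257 mg/L.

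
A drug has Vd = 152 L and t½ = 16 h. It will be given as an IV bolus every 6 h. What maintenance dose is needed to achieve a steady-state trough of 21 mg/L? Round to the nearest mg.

948 mg

τ/t½ = 6/16 ≈ 0.375, so f = (1/2)^(6/16) ≈ 0.771105.
Cmin,ss = (D/Vd)·f/(1−f), so D = Cmin,ss·Vd·(1−f)/f.
D = 21 × 152 × (1−f)/f ≈ 21 × 152 × 0.29684 ≈ 947.51 mg.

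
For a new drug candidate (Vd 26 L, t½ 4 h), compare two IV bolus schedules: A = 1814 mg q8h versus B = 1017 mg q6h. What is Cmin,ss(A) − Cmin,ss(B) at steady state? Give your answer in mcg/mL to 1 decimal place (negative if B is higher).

1.9 mcg/mL

Regimen A: f = (1/2)^(8/4) ≈ 0.2500; Cmin,ss = (1814/26)·f/(1−f) ≈ 23.256 mcg/mL.
Regimen B: f = (1/2)^(6/4) ≈ 0.3536; Cmin,ss = (1017/26)·f/(1−f) ≈ 21.397 mcg/mL.
Difference ≈ 23.256 − 21.397 ≈ 1.859 mcg/mL.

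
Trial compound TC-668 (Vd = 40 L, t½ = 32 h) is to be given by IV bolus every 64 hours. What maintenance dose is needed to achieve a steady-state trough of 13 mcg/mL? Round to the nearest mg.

τ/t½ = 64/32 ≈ 2, so f = (1/2)^(64/32) ≈ 0.250000.
Cmin,ss = (D/Vd)·f/(1−f), so D = Cmin,ss·Vd·(1−f)/f.
D = 13 × 40 × (1−f)/f ≈ 13 × 40 × 3.00000 ≈ 1560.00 mg.

1560 mg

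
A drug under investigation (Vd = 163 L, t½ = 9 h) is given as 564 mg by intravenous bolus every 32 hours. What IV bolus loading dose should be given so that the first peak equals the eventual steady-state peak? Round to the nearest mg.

f = (1/2)^(32/9) ≈ 0.085049; accumulation ratio R = 1/(1−f) ≈ 1.09295.
Loading dose to hit Cmax,ss on first dose: D_load = D_maint·R ≈ 564 × 1.09295 ≈ 616.42 mg.

616 mg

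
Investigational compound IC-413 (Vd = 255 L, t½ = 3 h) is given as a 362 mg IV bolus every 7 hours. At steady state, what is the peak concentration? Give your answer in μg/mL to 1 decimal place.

k = ln2/t½ = ln2/3 ≈ 0.231049 h⁻¹; fraction remaining f = e^(−kτ) = e^(−0.231049×7) ≈ 0.1984.
Accumulation ratio R = 1/(1 − f) ≈ 1/0.8016 ≈ 1.2475.
Each bolus raises the concentration by D/Vd = 362/255 ≈ 1.420 μg/mL.
Cmax,ss = C₀/(1 − f) ≈ 1.420/0.8016 ≈ 1.771 μg/mL.

1.8 μg/mL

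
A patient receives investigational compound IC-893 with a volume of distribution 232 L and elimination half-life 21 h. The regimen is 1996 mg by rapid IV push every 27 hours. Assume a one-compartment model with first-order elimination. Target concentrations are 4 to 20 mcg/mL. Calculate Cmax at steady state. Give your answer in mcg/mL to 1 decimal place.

τ/t½ = 27/21 ≈ 1.2857, so fraction remaining f = (1/2)^(27/21) ≈ 0.4102.
Accumulation ratio R = 1/(1 − f) ≈ 1/0.5898 ≈ 1.6955.
Each bolus raises the concentration by D/Vd = 1996/232 ≈ 8.603 mcg/mL.
Steady-state peak Cmax,ss = C₀·R ≈ 8.603 × 1.6955 ≈ 14.586 mcg/mL.
Peak 14.6 mcg/mL vs MTC 20 mcg/mL: below toxic threshold.

14.6 mcg/mL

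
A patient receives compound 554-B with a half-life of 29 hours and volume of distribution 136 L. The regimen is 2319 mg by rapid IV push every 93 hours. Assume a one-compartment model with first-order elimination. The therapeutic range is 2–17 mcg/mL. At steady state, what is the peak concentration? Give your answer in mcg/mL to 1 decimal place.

k = ln2/t½ = ln2/29 ≈ 0.023902 h⁻¹; fraction remaining f = e^(−kτ) = e^(−0.023902×93) ≈ 0.1083.
Accumulation ratio R = 1/(1 − f) ≈ 1/0.8917 ≈ 1.1215.
Each bolus raises the concentration by D/Vd = 2319/136 ≈ 17.051 mcg/mL.
Steady-state peak Cmax,ss = C₀·R ≈ 17.051 × 1.1215 ≈ 19.123 mcg/mL.
Peak 19.1 mcg/mL vs MTC 17 mcg/mL: exceeds toxic threshold.

19.1 mcg/mL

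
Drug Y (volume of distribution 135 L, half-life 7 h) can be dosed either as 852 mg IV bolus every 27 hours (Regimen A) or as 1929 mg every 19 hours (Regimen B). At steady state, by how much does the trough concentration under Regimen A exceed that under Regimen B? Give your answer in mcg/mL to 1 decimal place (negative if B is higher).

-2.1 mcg/mL

Regimen A: f = (1/2)^(27/7) ≈ 0.0690; Cmin,ss = (852/135)·f/(1−f) ≈ 0.468 mcg/mL.
Regimen B: f = (1/2)^(19/7) ≈ 0.1524; Cmin,ss = (1929/135)·f/(1−f) ≈ 2.569 mcg/mL.
Difference ≈ 0.468 − 2.569 ≈ -2.101 mcg/mL.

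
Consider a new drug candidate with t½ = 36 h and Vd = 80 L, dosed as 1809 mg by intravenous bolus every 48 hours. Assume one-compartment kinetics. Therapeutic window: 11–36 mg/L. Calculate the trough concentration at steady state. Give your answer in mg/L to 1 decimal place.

14.9 mg/L

k = ln2/t½ = ln2/36 ≈ 0.019254 h⁻¹; fraction remaining f = e^(−kτ) = e^(−0.019254×48) ≈ 0.3969.
At steady state, accumulation factor R = 1/(1 − e^(−kτ)) ≈ 1.6581.
Single-dose peak C₀ = D/Vd = 1809/80 ≈ 22.613 mg/L.
Steady-state peak Cmax,ss = C₀·R ≈ 22.613 × 1.6581 ≈ 37.495 mg/L.
Steady-state trough Cmin,ss = Cmax,ss·f ≈ 37.495 × 0.3969 ≈ 14.882 mg/L.
Trough 14.9 mg/L vs MEC 11 mg/L: adequate.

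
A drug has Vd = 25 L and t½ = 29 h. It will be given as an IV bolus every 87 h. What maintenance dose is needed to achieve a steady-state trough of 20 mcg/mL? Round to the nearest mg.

τ/t½ = 87/29 ≈ 3, so f = (1/2)^(87/29) ≈ 0.125000.
Cmin,ss = (D/Vd)·f/(1−f), so D = Cmin,ss·Vd·(1−f)/f.
D = 20 × 25 × (1−f)/f ≈ 20 × 25 × 7.00000 ≈ 3500.00 mg.

3500 mg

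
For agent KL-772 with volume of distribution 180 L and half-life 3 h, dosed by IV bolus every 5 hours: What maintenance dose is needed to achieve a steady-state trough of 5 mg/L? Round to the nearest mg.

τ/t½ = 5/3 ≈ 1.6667, so f = (1/2)^(5/3) ≈ 0.314980.
Cmin,ss = (D/Vd)·f/(1−f), so D = Cmin,ss·Vd·(1−f)/f.
D = 5 × 180 × (1−f)/f ≈ 5 × 180 × 2.17480 ≈ 1957.32 mg.

1957 mg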